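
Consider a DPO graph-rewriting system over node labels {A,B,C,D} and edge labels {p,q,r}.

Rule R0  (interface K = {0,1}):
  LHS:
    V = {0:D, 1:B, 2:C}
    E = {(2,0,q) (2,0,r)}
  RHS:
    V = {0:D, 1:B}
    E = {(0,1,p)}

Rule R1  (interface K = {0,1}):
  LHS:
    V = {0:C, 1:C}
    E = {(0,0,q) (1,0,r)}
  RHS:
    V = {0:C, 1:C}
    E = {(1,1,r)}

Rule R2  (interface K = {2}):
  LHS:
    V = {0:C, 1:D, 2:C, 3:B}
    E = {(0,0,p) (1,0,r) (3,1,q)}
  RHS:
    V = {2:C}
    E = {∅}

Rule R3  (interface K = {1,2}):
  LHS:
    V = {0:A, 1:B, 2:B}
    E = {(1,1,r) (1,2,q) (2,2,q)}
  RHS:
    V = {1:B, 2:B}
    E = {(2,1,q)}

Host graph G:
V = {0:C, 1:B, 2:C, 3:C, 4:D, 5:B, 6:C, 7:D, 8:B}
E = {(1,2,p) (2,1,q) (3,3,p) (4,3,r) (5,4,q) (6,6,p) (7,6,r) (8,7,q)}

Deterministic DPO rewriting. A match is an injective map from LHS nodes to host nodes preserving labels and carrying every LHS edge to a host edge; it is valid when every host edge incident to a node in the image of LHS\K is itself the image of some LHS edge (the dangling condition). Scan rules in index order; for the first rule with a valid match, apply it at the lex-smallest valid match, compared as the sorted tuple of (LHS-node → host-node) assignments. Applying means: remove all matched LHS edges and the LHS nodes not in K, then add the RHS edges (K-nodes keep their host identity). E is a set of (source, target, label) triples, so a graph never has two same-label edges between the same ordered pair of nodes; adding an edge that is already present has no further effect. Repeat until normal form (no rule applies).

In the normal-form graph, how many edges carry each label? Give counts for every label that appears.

[0] host  ⇒  9 nodes, 8 edges  {1-p->2 2-q->1 3-p->3 4-r->3 5-q->4 6-p->6 7-r->6 8-q->7}
[1] R2 @ {0↦3, 1↦4, 2↦0, 3↦5}  ⇒  6 nodes, 5 edges  {1-p->2 2-q->1 6-p->6 7-r->6 8-q->7}
[2] R2 @ {0↦6, 1↦7, 2↦0, 3↦8}  ⇒  3 nodes, 2 edges  {1-p->2 2-q->1}
normal form: no rule applies after step 2
NF edges: [(1, 2, 'p'), (2, 1, 'q')]

Answer: p:1 q:1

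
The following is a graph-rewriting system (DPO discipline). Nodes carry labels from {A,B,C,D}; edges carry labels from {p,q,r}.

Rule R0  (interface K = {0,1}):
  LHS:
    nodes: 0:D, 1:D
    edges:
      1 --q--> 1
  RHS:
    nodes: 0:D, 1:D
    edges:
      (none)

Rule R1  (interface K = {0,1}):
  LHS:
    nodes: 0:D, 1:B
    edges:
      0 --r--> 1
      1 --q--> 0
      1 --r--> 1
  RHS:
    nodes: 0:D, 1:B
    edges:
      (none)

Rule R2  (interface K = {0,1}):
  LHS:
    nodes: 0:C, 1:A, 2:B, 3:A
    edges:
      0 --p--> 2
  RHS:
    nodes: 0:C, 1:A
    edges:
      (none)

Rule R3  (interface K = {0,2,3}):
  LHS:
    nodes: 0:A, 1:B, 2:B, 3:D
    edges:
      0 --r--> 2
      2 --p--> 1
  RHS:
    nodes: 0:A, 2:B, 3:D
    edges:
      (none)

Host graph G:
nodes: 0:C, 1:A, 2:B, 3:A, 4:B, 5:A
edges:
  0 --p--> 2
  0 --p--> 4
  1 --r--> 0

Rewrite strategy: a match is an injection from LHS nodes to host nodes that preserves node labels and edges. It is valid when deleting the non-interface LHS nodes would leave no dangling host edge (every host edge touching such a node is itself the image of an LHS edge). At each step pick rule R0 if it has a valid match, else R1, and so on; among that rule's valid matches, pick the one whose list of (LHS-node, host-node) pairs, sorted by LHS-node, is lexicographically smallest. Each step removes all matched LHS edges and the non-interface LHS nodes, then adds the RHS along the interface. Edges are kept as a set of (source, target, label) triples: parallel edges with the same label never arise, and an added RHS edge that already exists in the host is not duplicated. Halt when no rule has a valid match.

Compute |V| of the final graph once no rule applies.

Answer: 2

Steps:
initial: |V|=6 |E|=3  E = 0-p->2 0-p->4 1-r->0
step 1: apply R2 at {0↦0, 1↦1, 2↦2, 3↦3}  → |V|=4 |E|=2  E = 0-p->4 1-r->0
step 2: apply R2 at {0↦0, 1↦1, 2↦4, 3↦5}  → |V|=2 |E|=1  E = 1-r->0
halt: no rule applies after step 2
NF nodes: {0:C, 1:A}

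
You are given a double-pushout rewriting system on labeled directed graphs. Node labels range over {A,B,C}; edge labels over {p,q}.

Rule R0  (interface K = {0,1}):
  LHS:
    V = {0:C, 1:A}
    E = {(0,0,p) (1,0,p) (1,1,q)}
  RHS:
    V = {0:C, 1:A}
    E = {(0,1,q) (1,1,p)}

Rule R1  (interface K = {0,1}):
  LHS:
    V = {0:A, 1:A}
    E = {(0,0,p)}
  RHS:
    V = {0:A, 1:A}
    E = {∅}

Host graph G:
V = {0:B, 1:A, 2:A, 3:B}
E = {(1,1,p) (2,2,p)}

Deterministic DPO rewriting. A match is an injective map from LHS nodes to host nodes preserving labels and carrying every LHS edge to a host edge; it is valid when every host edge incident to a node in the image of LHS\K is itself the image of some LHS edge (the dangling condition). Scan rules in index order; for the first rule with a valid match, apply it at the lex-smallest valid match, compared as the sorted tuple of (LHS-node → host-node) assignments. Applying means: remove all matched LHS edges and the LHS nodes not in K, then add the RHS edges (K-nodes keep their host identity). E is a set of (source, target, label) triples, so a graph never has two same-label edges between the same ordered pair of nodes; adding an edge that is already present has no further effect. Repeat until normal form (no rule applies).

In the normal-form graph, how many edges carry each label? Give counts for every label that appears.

start.  V:4 E:2  edges: 1-p->1 2-p->2
1. fire R1 via {0↦1, 1↦2}  →  V:4 E:1  edges: 2-p->2
2. fire R1 via {0↦2, 1↦1}  →  V:4 E:0  edges: ∅
final graph: no rule applies after step 2
NF edges: []

Answer: (no edges)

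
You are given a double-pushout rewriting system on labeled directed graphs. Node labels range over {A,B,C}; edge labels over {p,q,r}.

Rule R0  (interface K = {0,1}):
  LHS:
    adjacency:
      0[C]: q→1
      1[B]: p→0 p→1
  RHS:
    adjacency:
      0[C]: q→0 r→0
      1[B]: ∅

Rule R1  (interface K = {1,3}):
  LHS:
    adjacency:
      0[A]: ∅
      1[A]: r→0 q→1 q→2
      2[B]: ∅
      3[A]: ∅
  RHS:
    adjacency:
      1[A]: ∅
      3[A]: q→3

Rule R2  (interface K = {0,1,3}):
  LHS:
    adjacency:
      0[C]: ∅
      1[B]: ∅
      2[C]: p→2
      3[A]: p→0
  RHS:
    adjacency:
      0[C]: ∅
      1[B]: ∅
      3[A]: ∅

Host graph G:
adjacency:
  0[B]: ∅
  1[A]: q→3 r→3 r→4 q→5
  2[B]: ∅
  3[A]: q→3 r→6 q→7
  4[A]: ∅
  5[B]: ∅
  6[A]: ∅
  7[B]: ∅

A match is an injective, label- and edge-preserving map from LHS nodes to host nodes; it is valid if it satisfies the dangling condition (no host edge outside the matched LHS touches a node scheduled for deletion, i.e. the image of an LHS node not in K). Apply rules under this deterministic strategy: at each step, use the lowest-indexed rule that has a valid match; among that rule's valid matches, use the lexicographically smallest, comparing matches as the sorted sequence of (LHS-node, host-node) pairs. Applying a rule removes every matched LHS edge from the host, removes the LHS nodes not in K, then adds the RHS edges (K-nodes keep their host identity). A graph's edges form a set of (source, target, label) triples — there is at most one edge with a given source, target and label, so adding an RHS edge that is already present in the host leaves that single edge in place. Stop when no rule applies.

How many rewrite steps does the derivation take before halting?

[0] host  ⇒  8 nodes, 7 edges  {1-q->3 1-r->3 1-r->4 1-q->5 3-q->3 3-r->6 3-q->7}
[1] R1 @ {0↦6, 1↦3, 2↦7, 3↦1}  ⇒  6 nodes, 5 edges  {1-q->1 1-q->3 1-r->3 1-r->4 1-q->5}
[2] R1 @ {0↦4, 1↦1, 2↦5, 3↦3}  ⇒  4 nodes, 3 edges  {1-q->3 1-r->3 3-q->3}
halt: no rule applies after step 2

Answer: 2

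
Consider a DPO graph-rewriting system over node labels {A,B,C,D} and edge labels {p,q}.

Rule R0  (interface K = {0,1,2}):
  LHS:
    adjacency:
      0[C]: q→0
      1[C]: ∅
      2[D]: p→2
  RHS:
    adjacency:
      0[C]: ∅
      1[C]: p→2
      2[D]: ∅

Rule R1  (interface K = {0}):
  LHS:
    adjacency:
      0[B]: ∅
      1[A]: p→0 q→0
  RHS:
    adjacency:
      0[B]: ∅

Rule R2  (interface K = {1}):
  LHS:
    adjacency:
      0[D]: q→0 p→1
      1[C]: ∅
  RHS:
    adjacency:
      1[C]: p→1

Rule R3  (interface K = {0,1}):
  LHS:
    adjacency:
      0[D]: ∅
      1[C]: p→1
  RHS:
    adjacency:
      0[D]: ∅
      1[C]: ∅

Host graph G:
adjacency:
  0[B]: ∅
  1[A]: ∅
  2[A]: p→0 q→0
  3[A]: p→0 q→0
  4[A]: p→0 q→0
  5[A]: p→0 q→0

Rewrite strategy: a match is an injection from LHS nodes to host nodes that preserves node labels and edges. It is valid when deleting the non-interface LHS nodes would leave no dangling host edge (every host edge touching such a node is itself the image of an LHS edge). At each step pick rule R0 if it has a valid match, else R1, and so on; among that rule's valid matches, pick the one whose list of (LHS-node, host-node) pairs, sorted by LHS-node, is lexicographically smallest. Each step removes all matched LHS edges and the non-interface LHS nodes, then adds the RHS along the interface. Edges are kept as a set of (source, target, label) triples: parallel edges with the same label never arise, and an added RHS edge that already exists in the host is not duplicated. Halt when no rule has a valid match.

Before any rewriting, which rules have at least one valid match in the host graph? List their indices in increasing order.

Answer: [R1]

Steps:
R0: no valid match — LHS pattern not found
R1: 4 valid matches — {0↦0, 1↦2}, {0↦0, 1↦3}, {0↦0, 1↦4} (+1 more)
R2: no valid match — LHS pattern not found
R3: no valid match — LHS pattern not found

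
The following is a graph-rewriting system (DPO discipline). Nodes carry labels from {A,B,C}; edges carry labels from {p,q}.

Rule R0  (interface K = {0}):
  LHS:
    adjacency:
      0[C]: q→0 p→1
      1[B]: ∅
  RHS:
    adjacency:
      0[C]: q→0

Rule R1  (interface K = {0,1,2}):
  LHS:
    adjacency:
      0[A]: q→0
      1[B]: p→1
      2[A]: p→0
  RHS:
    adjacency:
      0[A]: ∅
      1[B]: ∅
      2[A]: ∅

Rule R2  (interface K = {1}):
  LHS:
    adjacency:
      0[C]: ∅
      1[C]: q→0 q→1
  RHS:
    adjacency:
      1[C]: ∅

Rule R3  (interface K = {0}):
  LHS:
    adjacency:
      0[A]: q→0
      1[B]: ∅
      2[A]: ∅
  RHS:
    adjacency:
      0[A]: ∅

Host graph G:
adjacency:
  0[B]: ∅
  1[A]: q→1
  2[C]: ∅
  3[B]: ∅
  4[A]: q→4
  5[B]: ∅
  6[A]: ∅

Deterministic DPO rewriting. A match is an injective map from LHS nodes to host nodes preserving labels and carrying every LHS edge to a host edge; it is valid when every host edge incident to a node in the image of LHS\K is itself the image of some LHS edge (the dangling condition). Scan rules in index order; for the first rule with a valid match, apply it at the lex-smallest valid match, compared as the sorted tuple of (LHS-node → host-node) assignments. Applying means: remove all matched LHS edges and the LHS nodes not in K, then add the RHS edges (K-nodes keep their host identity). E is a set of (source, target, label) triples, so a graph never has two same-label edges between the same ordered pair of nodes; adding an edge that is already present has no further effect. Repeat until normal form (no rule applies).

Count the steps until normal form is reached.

initial: |V|=7 |E|=2  E = 1-q->1 4-q->4
step 1: apply R3 at {0↦1, 1↦0, 2↦6}  → |V|=5 |E|=1  E = 4-q->4
step 2: apply R3 at {0↦4, 1↦3, 2↦1}  → |V|=3 |E|=0  E = ∅
final graph: no rule applies after step 2

Answer: 2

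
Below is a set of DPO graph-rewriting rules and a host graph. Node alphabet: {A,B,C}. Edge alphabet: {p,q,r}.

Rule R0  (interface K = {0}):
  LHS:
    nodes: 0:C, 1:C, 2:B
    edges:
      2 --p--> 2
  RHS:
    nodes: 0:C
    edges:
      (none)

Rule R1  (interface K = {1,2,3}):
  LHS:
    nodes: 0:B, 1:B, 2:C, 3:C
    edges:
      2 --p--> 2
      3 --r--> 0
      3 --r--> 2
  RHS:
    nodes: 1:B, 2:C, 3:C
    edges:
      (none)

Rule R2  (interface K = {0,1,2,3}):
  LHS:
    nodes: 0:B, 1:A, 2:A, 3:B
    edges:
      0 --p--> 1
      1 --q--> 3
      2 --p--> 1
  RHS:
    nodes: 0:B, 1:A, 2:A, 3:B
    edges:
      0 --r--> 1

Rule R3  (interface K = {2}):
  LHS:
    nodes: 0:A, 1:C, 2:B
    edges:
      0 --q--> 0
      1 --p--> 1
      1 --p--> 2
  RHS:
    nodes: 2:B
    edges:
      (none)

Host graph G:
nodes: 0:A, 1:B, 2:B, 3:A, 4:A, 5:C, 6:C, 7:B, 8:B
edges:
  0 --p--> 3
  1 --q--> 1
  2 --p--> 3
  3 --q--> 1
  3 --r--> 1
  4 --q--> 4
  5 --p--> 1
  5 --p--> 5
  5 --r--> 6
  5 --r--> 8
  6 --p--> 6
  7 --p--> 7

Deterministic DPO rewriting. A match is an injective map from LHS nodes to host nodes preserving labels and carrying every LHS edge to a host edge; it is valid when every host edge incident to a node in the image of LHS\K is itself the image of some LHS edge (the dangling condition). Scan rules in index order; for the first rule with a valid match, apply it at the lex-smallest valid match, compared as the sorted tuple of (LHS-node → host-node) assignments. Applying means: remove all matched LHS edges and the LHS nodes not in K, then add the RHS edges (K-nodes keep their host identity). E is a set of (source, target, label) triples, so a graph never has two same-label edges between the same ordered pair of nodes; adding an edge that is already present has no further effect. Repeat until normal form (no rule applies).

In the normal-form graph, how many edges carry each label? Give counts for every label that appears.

Answer: q:1 r:2

Steps:
initial: |V|=9 |E|=12  E = 0-p->3 1-q->1 2-p->3 3-q->1 3-r->1 4-q->4 5-p->1 5-p->5 5-r->6 5-r->8 6-p->6 7-p->7
step 1: apply R1 at {0↦8, 1↦1, 2↦6, 3↦5}  → |V|=8 |E|=9  E = 0-p->3 1-q->1 2-p->3 3-q->1 3-r->1 4-q->4 5-p->1 5-p->5 7-p->7
step 2: apply R0 at {0↦5, 1↦6, 2↦7}  → |V|=6 |E|=8  E = 0-p->3 1-q->1 2-p->3 3-q->1 3-r->1 4-q->4 5-p->1 5-p->5
step 3: apply R2 at {0↦2, 1↦3, 2↦0, 3↦1}  → |V|=6 |E|=6  E = 1-q->1 2-r->3 3-r->1 4-q->4 5-p->1 5-p->5
step 4: apply R3 at {0↦4, 1↦5, 2↦1}  → |V|=4 |E|=3  E = 1-q->1 2-r->3 3-r->1
normal form: no rule applies after step 4
NF edges: [(1, 1, 'q'), (2, 3, 'r'), (3, 1, 'r')]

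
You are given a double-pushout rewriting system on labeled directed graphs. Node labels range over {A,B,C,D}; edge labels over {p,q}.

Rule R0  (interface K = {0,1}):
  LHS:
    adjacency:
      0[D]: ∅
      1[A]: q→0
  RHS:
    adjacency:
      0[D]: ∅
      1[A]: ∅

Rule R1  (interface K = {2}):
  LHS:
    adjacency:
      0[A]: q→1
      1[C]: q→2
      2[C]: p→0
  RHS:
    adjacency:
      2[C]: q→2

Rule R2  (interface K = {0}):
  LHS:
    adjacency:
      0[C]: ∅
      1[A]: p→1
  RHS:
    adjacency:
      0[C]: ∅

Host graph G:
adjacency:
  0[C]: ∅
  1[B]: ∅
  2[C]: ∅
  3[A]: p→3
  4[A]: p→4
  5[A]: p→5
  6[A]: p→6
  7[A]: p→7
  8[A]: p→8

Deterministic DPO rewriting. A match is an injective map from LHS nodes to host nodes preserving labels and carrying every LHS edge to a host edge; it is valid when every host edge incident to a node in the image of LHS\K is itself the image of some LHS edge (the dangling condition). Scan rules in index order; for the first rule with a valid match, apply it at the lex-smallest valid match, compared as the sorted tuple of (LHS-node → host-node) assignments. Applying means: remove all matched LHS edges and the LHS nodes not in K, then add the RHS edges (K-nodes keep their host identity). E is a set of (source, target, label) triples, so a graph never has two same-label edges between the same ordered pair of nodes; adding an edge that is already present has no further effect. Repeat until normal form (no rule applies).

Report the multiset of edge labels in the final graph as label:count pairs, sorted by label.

initial: |V|=9 |E|=6  E = 3-p->3 4-p->4 5-p->5 6-p->6 7-p->7 8-p->8
step 1: apply R2 at {0↦0, 1↦3}  → |V|=8 |E|=5  E = 4-p->4 5-p->5 6-p->6 7-p->7 8-p->8
step 2: apply R2 at {0↦0, 1↦4}  → |V|=7 |E|=4  E = 5-p->5 6-p->6 7-p->7 8-p->8
step 3: apply R2 at {0↦0, 1↦5}  → |V|=6 |E|=3  E = 6-p->6 7-p->7 8-p->8
step 4: apply R2 at {0↦0, 1↦6}  → |V|=5 |E|=2  E = 7-p->7 8-p->8
step 5: apply R2 at {0↦0, 1↦7}  → |V|=4 |E|=1  E = 8-p->8
step 6: apply R2 at {0↦0, 1↦8}  → |V|=3 |E|=0  E = ∅
final graph: no rule applies after step 6
NF edges: []

Answer: (no edges)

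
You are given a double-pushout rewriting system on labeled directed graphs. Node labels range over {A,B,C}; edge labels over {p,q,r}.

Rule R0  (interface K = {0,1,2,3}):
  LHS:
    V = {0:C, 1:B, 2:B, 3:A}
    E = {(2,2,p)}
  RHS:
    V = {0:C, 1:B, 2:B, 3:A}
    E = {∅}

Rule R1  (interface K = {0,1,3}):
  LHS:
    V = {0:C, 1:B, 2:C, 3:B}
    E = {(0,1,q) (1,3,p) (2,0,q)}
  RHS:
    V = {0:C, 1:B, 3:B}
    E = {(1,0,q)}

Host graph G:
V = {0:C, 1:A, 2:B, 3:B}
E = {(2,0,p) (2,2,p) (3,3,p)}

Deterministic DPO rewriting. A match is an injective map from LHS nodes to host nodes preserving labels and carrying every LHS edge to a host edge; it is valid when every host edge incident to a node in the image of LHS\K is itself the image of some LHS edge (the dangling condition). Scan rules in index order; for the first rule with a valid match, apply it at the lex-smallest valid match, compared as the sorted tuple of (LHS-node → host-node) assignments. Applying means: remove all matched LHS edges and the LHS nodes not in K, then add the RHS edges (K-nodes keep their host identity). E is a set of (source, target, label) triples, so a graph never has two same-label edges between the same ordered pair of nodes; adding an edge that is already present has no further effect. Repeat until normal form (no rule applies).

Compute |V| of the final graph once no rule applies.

[0] host  ⇒  4 nodes, 3 edges  {2-p->0 2-p->2 3-p->3}
[1] R0 @ {0↦0, 1↦2, 2↦3, 3↦1}  ⇒  4 nodes, 2 edges  {2-p->0 2-p->2}
[2] R0 @ {0↦0, 1↦3, 2↦2, 3↦1}  ⇒  4 nodes, 1 edges  {2-p->0}
halt: no rule applies after step 2
NF nodes: {0:C, 1:A, 2:B, 3:B}

Answer: 4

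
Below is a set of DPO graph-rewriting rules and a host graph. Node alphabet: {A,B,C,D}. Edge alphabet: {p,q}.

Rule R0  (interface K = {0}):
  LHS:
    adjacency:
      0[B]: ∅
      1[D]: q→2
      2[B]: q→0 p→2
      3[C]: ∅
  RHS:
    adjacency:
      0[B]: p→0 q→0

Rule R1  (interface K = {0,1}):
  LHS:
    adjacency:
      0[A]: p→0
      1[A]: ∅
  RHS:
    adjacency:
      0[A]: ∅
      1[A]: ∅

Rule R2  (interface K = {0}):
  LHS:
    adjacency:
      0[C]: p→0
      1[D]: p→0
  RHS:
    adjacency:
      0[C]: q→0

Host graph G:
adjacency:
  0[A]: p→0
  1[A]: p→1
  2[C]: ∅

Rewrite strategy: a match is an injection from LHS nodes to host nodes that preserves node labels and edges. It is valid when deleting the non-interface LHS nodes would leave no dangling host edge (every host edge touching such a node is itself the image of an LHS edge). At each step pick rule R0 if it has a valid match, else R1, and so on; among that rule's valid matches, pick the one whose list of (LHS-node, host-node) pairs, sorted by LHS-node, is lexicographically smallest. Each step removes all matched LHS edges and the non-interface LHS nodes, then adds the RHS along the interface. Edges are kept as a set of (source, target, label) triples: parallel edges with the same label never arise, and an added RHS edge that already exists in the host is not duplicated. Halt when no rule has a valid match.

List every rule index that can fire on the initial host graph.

Answer: [R1]

Derivation:
R0: no valid match — LHS pattern not found
R1: 2 valid matches — {0↦0, 1↦1}, {0↦1, 1↦0}
R2: no valid match — LHS pattern not found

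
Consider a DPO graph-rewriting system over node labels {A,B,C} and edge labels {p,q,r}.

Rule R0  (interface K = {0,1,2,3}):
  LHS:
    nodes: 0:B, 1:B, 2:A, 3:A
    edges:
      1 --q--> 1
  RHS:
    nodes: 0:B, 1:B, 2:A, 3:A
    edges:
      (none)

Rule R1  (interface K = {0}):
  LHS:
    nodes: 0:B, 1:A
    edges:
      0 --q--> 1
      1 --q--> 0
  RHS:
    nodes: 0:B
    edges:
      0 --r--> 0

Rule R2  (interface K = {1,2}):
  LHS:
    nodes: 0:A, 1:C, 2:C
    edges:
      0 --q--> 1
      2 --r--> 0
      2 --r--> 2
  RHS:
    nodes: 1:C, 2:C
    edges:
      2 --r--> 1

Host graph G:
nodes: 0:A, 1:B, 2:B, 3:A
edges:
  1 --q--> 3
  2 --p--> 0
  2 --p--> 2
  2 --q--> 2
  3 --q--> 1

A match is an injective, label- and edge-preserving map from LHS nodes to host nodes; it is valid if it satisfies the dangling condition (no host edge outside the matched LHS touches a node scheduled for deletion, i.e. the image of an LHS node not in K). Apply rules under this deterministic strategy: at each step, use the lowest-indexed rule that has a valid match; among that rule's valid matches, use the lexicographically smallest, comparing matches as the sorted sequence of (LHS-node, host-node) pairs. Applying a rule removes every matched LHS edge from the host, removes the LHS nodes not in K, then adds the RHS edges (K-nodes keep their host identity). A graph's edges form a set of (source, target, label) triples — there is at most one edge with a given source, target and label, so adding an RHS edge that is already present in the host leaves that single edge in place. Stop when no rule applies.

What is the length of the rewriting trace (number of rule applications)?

Answer: 2

Rewrite trace:
start.  V:4 E:5  edges: 1-q->3 2-p->0 2-p->2 2-q->2 3-q->1
1. fire R0 via {0↦1, 1↦2, 2↦0, 3↦3}  →  V:4 E:4  edges: 1-q->3 2-p->0 2-p->2 3-q->1
2. fire R1 via {0↦1, 1↦3}  →  V:3 E:3  edges: 1-r->1 2-p->0 2-p->2
halt: no rule applies after step 2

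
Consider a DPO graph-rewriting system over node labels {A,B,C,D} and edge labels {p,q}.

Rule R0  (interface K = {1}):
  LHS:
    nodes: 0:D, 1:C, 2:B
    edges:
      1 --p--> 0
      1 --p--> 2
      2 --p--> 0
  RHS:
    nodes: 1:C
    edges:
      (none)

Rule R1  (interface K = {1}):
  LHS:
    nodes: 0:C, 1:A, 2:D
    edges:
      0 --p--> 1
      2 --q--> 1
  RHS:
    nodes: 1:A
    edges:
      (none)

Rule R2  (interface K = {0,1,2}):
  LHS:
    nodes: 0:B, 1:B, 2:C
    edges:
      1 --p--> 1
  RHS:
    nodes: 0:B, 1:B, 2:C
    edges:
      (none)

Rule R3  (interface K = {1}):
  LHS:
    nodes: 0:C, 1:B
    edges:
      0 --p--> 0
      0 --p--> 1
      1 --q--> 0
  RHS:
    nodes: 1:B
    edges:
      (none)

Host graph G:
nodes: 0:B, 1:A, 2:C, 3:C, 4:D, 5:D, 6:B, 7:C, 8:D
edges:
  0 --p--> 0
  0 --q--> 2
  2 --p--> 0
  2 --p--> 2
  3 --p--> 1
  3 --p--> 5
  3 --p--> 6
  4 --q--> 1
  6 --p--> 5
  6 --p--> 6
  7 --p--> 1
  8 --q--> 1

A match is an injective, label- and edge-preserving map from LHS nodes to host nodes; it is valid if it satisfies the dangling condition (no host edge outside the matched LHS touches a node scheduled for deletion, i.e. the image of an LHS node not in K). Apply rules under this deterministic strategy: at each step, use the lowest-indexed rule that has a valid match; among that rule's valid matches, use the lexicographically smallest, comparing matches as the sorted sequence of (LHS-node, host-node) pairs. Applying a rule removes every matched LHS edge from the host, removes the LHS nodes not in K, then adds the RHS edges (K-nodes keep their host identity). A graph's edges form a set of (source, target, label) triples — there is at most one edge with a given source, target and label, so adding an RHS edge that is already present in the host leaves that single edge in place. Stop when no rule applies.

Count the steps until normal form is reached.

Answer: 5

Derivation:
[0] host  ⇒  9 nodes, 12 edges  {0-p->0 0-q->2 2-p->0 2-p->2 3-p->1 3-p->5 3-p->6 4-q->1 6-p->5 6-p->6 7-p->1 8-q->1}
[1] R1 @ {0↦7, 1↦1, 2↦4}  ⇒  7 nodes, 10 edges  {0-p->0 0-q->2 2-p->0 2-p->2 3-p->1 3-p->5 3-p->6 6-p->5 6-p->6 8-q->1}
[2] R2 @ {0↦0, 1↦6, 2↦2}  ⇒  7 nodes, 9 edges  {0-p->0 0-q->2 2-p->0 2-p->2 3-p->1 3-p->5 3-p->6 6-p->5 8-q->1}
[3] R0 @ {0↦5, 1↦3, 2↦6}  ⇒  5 nodes, 6 edges  {0-p->0 0-q->2 2-p->0 2-p->2 3-p->1 8-q->1}
[4] R1 @ {0↦3, 1↦1, 2↦8}  ⇒  3 nodes, 4 edges  {0-p->0 0-q->2 2-p->0 2-p->2}
[5] R3 @ {0↦2, 1↦0}  ⇒  2 nodes, 1 edges  {0-p->0}
final graph: no rule applies after step 5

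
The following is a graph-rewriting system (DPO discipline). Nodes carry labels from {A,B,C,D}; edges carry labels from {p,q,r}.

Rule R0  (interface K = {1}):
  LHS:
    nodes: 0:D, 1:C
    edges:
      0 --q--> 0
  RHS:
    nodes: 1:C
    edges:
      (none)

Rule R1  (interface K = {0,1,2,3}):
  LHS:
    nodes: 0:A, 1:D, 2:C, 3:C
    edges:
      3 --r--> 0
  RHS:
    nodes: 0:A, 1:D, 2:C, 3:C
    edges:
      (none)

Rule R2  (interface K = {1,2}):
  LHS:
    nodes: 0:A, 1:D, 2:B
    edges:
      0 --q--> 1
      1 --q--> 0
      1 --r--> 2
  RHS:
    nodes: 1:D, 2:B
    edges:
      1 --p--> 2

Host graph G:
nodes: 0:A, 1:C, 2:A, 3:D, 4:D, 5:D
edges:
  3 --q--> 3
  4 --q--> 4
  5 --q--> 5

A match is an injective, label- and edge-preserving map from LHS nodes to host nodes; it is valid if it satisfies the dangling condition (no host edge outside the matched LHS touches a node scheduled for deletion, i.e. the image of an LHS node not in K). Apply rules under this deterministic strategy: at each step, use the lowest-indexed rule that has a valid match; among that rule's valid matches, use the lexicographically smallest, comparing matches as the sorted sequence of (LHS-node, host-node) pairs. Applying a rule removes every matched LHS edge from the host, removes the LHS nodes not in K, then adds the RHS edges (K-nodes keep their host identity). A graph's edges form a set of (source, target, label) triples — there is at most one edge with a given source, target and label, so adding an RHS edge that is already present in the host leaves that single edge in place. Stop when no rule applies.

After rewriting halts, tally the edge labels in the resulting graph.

Answer: (no edges)

Steps:
start.  V:6 E:3  edges: 3-q->3 4-q->4 5-q->5
1. fire R0 via {0↦3, 1↦1}  →  V:5 E:2  edges: 4-q->4 5-q->5
2. fire R0 via {0↦4, 1↦1}  →  V:4 E:1  edges: 5-q->5
3. fire R0 via {0↦5, 1↦1}  →  V:3 E:0  edges: ∅
final graph: no rule applies after step 3
NF edges: []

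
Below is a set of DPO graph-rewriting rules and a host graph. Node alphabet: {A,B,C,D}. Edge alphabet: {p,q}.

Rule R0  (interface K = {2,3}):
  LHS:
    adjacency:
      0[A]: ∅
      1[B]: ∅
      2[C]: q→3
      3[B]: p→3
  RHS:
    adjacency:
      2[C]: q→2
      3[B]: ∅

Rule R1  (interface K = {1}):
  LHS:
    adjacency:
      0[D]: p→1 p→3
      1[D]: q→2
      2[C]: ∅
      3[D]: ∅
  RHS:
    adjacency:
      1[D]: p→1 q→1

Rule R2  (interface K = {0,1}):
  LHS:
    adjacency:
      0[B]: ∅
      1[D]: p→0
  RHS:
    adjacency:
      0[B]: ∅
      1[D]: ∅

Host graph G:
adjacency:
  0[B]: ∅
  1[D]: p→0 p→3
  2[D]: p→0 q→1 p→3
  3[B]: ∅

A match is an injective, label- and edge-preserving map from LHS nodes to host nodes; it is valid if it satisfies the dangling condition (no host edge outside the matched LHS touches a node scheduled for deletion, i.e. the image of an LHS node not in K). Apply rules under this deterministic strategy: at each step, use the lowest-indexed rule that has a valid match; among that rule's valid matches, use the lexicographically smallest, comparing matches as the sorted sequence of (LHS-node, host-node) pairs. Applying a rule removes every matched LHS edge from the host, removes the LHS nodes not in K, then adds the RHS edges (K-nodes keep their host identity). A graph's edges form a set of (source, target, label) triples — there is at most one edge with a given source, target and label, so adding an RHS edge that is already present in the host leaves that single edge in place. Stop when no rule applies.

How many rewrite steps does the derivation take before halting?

start.  V:4 E:5  edges: 1-p->0 1-p->3 2-p->0 2-q->1 2-p->3
1. fire R2 via {0↦0, 1↦1}  →  V:4 E:4  edges: 1-p->3 2-p->0 2-q->1 2-p->3
2. fire R2 via {0↦0, 1↦2}  →  V:4 E:3  edges: 1-p->3 2-q->1 2-p->3
3. fire R2 via {0↦3, 1↦1}  →  V:4 E:2  edges: 2-q->1 2-p->3
4. fire R2 via {0↦3, 1↦2}  →  V:4 E:1  edges: 2-q->1
normal form: no rule applies after step 4

Answer: 4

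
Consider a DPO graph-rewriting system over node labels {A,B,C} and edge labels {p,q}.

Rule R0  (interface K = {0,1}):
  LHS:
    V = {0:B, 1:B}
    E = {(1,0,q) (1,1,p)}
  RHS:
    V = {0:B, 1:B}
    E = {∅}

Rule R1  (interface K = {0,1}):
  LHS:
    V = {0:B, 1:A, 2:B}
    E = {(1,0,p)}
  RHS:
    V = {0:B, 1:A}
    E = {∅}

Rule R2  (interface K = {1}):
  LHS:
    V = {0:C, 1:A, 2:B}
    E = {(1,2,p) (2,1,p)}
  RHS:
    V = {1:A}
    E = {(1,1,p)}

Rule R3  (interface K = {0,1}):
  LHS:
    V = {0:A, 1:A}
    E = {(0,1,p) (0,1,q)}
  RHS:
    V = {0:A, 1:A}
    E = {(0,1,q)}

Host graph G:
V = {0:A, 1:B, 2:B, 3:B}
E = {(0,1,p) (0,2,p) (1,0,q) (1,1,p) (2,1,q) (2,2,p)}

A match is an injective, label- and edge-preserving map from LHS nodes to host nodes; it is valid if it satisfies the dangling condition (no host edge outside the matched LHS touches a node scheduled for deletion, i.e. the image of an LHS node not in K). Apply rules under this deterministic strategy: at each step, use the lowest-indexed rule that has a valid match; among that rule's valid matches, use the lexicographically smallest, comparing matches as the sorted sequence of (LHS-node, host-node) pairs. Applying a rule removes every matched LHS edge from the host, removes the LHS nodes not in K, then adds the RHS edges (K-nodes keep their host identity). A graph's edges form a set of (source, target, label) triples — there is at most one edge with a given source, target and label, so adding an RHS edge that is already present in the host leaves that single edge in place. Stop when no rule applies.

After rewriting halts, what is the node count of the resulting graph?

Answer: 3

Steps:
[0] host  ⇒  4 nodes, 6 edges  {0-p->1 0-p->2 1-q->0 1-p->1 2-q->1 2-p->2}
[1] R0 @ {0↦1, 1↦2}  ⇒  4 nodes, 4 edges  {0-p->1 0-p->2 1-q->0 1-p->1}
[2] R1 @ {0↦1, 1↦0, 2↦3}  ⇒  3 nodes, 3 edges  {0-p->2 1-q->0 1-p->1}
final graph: no rule applies after step 2
NF nodes: {0:A, 1:B, 2:B}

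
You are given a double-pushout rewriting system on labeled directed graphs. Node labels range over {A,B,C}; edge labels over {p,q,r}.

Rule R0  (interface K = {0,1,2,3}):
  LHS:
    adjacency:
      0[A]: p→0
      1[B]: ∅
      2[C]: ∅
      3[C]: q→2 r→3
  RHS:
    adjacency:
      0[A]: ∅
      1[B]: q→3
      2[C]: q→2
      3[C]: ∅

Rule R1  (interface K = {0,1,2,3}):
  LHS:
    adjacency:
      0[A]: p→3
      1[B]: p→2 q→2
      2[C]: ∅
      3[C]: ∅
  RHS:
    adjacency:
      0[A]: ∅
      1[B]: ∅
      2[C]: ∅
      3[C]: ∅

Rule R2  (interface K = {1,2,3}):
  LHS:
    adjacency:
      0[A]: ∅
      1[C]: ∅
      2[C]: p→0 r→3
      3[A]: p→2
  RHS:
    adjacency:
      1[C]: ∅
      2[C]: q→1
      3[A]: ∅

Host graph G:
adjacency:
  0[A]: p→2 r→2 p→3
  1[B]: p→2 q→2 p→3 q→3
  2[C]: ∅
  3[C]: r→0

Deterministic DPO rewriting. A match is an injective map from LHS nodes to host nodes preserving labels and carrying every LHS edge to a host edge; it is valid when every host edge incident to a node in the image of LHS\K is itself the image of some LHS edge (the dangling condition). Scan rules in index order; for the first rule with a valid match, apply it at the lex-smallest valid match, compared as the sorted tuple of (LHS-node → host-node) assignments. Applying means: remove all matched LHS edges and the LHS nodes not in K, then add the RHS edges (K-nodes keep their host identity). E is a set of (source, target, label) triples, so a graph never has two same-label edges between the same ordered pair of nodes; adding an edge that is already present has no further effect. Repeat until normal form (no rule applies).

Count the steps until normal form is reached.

start.  V:4 E:8  edges: 0-p->2 0-r->2 0-p->3 1-p->2 1-q->2 1-p->3 1-q->3 3-r->0
1. fire R1 via {0↦0, 1↦1, 2↦2, 3↦3}  →  V:4 E:5  edges: 0-p->2 0-r->2 1-p->3 1-q->3 3-r->0
2. fire R1 via {0↦0, 1↦1, 2↦3, 3↦2}  →  V:4 E:2  edges: 0-r->2 3-r->0
halt: no rule applies after step 2

Answer: 2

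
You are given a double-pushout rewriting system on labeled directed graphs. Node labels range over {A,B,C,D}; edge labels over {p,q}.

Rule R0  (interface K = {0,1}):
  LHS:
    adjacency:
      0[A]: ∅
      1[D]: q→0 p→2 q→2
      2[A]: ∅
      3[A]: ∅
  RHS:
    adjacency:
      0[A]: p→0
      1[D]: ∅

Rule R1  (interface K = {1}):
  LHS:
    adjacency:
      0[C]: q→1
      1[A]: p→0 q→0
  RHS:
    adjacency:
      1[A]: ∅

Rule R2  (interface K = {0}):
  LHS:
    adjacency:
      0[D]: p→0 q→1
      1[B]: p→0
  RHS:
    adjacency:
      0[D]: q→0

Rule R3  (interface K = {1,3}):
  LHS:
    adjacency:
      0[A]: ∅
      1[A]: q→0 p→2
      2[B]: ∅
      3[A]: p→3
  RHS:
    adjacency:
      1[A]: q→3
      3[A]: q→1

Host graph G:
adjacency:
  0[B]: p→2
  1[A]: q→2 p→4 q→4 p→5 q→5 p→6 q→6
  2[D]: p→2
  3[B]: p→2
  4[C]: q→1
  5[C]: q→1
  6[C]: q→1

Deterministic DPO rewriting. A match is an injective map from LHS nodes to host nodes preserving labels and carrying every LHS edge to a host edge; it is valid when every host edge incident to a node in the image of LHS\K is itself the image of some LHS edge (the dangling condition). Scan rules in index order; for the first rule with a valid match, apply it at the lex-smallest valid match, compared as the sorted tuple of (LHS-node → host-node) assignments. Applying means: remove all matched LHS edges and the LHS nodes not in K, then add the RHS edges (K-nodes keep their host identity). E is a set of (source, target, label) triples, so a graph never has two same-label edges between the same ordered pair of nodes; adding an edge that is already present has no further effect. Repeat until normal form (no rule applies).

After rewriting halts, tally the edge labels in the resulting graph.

initial: |V|=7 |E|=13  E = 0-p->2 1-q->2 1-p->4 1-q->4 1-p->5 1-q->5 1-p->6 1-q->6 2-p->2 3-p->2 4-q->1 5-q->1 6-q->1
step 1: apply R1 at {0↦4, 1↦1}  → |V|=6 |E|=10  E = 0-p->2 1-q->2 1-p->5 1-q->5 1-p->6 1-q->6 2-p->2 3-p->2 5-q->1 6-q->1
step 2: apply R1 at {0↦5, 1↦1}  → |V|=5 |E|=7  E = 0-p->2 1-q->2 1-p->6 1-q->6 2-p->2 3-p->2 6-q->1
step 3: apply R1 at {0↦6, 1↦1}  → |V|=4 |E|=4  E = 0-p->2 1-q->2 2-p->2 3-p->2
normal form: no rule applies after step 3
NF edges: [(0, 2, 'p'), (1, 2, 'q'), (2, 2, 'p'), (3, 2, 'p')]

Answer: p:3 q:1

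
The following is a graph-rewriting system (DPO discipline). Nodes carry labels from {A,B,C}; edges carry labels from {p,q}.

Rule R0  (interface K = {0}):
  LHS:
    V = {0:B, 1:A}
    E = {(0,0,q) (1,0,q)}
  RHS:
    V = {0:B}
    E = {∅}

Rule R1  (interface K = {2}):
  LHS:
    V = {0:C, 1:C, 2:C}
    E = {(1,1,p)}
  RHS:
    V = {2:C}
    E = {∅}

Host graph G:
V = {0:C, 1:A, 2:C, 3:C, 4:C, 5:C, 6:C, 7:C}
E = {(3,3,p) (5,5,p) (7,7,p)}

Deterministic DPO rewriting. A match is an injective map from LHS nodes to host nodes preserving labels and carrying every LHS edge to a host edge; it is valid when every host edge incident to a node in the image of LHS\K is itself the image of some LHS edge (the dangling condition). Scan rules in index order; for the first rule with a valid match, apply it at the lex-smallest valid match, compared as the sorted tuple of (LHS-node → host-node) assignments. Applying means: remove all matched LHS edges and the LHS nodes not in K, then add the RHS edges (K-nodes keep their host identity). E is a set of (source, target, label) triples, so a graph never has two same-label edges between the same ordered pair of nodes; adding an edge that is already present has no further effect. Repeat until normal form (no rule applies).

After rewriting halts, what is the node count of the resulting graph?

[0] host  ⇒  8 nodes, 3 edges  {3-p->3 5-p->5 7-p->7}
[1] R1 @ {0↦0, 1↦3, 2↦2}  ⇒  6 nodes, 2 edges  {5-p->5 7-p->7}
[2] R1 @ {0↦2, 1↦5, 2↦4}  ⇒  4 nodes, 1 edges  {7-p->7}
[3] R1 @ {0↦4, 1↦7, 2↦6}  ⇒  2 nodes, 0 edges  {∅}
halt: no rule applies after step 3
NF nodes: {1:A, 6:C}

Answer: 2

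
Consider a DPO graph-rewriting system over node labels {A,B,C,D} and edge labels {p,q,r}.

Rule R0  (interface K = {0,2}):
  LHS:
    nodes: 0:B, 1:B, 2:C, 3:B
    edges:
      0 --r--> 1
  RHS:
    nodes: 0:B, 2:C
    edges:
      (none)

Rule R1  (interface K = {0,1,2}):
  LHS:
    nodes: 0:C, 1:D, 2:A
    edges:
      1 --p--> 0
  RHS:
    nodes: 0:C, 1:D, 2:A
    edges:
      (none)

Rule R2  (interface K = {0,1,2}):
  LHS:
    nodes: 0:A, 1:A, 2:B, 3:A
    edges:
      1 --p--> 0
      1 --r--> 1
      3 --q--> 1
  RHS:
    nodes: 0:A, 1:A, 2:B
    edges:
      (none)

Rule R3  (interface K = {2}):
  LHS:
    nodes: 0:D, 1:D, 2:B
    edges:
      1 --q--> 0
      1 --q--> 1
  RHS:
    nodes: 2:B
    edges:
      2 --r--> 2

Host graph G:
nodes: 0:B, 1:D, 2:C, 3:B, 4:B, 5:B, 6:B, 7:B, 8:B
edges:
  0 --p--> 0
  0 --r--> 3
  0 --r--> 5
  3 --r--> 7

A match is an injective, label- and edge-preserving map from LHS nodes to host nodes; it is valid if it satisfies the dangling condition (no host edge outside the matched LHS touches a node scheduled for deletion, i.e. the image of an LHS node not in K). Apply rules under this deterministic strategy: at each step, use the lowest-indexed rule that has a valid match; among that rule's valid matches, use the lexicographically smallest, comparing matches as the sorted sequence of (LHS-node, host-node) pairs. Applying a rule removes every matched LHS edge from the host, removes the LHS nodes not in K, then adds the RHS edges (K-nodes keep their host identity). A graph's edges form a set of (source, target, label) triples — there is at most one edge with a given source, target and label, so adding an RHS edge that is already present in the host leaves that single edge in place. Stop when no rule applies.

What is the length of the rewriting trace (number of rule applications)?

initial: |V|=9 |E|=4  E = 0-p->0 0-r->3 0-r->5 3-r->7
step 1: apply R0 at {0↦0, 1↦5, 2↦2, 3↦4}  → |V|=7 |E|=3  E = 0-p->0 0-r->3 3-r->7
step 2: apply R0 at {0↦3, 1↦7, 2↦2, 3↦6}  → |V|=5 |E|=2  E = 0-p->0 0-r->3
step 3: apply R0 at {0↦0, 1↦3, 2↦2, 3↦8}  → |V|=3 |E|=1  E = 0-p->0
final graph: no rule applies after step 3

Answer: 3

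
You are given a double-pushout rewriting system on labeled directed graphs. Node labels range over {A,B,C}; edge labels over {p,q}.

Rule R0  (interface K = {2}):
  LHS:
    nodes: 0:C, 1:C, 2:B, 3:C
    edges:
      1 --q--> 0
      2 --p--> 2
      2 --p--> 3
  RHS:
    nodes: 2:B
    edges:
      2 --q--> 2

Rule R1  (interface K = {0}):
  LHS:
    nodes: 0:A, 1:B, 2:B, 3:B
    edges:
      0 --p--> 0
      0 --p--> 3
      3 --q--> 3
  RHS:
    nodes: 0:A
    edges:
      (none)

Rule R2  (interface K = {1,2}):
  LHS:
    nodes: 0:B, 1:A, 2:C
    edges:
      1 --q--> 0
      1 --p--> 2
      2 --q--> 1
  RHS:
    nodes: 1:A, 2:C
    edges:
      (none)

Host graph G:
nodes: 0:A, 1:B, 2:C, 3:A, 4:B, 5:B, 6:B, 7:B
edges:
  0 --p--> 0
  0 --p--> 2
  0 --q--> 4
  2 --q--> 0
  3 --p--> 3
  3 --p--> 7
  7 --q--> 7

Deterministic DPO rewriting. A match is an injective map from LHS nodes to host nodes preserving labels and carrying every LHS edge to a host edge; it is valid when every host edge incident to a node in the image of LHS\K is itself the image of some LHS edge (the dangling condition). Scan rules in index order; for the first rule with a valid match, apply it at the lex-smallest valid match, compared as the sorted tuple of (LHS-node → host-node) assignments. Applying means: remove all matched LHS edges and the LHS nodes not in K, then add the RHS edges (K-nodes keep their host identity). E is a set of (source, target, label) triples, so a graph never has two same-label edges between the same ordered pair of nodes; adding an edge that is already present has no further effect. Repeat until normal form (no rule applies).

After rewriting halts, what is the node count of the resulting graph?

Answer: 4

Rewrite trace:
[0] host  ⇒  8 nodes, 7 edges  {0-p->0 0-p->2 0-q->4 2-q->0 3-p->3 3-p->7 7-q->7}
[1] R1 @ {0↦3, 1↦1, 2↦5, 3↦7}  ⇒  5 nodes, 4 edges  {0-p->0 0-p->2 0-q->4 2-q->0}
[2] R2 @ {0↦4, 1↦0, 2↦2}  ⇒  4 nodes, 1 edges  {0-p->0}
final graph: no rule applies after step 2
NF nodes: {0:A, 2:C, 3:A, 6:B}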